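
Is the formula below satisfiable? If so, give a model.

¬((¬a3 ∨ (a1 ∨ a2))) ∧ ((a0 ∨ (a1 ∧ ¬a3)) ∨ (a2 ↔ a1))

a0=T, a1=F, a2=F, a3=T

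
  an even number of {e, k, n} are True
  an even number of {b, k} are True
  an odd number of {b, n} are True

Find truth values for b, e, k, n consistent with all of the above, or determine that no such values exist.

b=T, e=T, k=T, n=F

{e, k, n}: 2 true → even ✓
{b, k}: 2 true → even ✓
{b, n}: 1 true → odd ✓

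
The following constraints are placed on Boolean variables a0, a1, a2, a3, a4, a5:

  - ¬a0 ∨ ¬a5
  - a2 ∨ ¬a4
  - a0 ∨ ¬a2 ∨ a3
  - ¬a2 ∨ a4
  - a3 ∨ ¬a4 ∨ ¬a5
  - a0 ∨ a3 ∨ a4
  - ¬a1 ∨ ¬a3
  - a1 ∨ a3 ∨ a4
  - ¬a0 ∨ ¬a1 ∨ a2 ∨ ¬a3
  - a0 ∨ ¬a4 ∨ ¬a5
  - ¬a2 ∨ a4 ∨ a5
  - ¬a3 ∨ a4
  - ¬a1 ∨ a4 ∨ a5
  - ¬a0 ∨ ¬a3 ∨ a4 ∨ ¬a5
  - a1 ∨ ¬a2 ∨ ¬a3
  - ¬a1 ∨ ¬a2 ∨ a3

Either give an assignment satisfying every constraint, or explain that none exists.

Set a0 = True.
  then (¬a0 ∨ ¬a5) forces a5 = False.
Try a1 = True:
  (¬a1 ∨ ¬a3) forces a3 = False.
  (¬a1 ∨ a4 ∨ a5) forces a4 = True.
  (a2 ∨ ¬a4) forces a2 = True.
  clause (¬a1 ∨ ¬a2 ∨ a3) is falsified — backtrack.
So a1 = False.
Try a2 = False:
  (a2 ∨ ¬a4) forces a4 = False.
  (a1 ∨ a3 ∨ a4) forces a3 = True.
  clause (¬a3 ∨ a4) is falsified — backtrack.
So a2 = True.
  then (¬a2 ∨ a4) forces a4 = True.
  then (a1 ∨ ¬a2 ∨ ¬a3) forces a3 = False.
All clauses satisfied.

a0: True, a1: False, a2: True, a3: False, a4: True, a5: False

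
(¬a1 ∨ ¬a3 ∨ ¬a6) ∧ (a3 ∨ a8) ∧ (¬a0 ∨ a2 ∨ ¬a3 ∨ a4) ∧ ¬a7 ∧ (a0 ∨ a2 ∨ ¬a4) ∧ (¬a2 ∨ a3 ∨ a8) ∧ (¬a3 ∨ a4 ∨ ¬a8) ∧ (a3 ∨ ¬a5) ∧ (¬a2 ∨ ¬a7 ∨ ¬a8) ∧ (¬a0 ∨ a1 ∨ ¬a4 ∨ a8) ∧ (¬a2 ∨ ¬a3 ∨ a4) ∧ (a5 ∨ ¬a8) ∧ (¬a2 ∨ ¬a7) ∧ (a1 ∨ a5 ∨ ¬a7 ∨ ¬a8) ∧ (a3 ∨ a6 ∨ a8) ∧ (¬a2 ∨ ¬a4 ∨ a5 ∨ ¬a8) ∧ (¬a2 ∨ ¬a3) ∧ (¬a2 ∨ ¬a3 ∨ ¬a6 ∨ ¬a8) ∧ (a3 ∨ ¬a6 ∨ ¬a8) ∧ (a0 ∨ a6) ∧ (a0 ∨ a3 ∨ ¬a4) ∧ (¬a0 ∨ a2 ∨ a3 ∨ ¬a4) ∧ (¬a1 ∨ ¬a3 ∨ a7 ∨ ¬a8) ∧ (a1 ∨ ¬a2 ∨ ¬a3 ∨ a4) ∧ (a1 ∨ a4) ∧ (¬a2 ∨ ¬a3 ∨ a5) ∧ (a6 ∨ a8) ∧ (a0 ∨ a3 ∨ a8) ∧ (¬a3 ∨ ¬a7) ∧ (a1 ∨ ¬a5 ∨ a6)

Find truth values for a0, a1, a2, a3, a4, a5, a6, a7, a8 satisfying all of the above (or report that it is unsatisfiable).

Unit clause (¬a7) forces a7 = False.
Set a0 = True.
Set a1 = False.
  then (a1 ∨ a4) forces a4 = True.
  then (¬a0 ∨ a1 ∨ ¬a4 ∨ a8) forces a8 = True.
  then (a5 ∨ ¬a8) forces a5 = True.
  then (a1 ∨ ¬a5 ∨ a6) forces a6 = True.
  then (a3 ∨ ¬a5) forces a3 = True.
  then (¬a2 ∨ ¬a3) forces a2 = False.
All clauses satisfied.

a0: True; a1: False; a2: False; a3: True; a4: True; a5: True; a6: True; a7: False; a8: True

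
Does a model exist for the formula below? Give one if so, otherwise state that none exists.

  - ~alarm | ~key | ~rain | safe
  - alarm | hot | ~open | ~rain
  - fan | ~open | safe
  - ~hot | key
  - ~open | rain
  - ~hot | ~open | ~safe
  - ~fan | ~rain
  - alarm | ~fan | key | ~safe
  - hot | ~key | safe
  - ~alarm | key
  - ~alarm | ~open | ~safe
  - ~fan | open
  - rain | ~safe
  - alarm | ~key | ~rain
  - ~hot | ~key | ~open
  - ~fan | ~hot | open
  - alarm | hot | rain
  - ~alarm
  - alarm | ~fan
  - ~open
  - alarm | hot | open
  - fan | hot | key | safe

Unit clause (~alarm) forces alarm = False.
In (alarm | ~fan) only ~fan is left, so fan = False.
Unit clause (~open) forces open = False.
In (alarm | hot | open) only hot is left, so hot = True.
In (~hot | key) only key is left, so key = True.
In (alarm | ~key | ~rain) only ~rain is left, so rain = False.
In (rain | ~safe) only ~safe is left, so safe = False.
All clauses satisfied.

open: False, alarm: False, hot: True, rain: False, key: True, safe: False, fan: False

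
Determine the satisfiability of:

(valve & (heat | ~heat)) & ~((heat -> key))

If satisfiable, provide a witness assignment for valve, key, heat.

valve = True, key = False, heat = True

  valve & (heat | ~heat) = True
    heat | ~heat = True
      ~heat = False
  ~((heat -> key)) = True
    heat -> key = False
Both conjuncts True, so the formula holds.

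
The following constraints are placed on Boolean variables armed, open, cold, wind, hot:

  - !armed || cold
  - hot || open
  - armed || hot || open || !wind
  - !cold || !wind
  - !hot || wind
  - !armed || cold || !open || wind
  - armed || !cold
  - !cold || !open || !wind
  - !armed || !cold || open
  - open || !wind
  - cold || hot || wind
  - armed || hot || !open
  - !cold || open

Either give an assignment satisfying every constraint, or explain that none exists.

Set armed = True.
  then (!armed || cold) forces cold = True.
  then (!cold || !wind) forces wind = False.
  then (!hot || wind) forces hot = False.
  then (!armed || !cold || open) forces open = True.
All clauses satisfied.

armed = True; open = True; cold = True; wind = False; hot = False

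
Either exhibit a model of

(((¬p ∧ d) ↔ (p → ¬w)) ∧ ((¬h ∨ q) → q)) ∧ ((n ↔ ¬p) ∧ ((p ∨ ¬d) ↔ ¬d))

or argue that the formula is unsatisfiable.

n=T; w=T; h=T; p=F; q=F; d=T

  ((¬p ∧ d) ↔ (p → ¬w)) ∧ ((¬h ∨ q) → q) = True
    (¬p ∧ d) ↔ (p → ¬w) = True
      ¬p ∧ d = True
        ¬p = True
      p → ¬w = True
        ¬w = False
    (¬h ∨ q) → q = True
      ¬h ∨ q = False
        ¬h = False
  (n ↔ ¬p) ∧ ((p ∨ ¬d) ↔ ¬d) = True
    n ↔ ¬p = True
      ¬p = True
    (p ∨ ¬d) ↔ ¬d = True
      p ∨ ¬d = False
        ¬d = False
      ¬d = False
Both conjuncts True, so the formula holds.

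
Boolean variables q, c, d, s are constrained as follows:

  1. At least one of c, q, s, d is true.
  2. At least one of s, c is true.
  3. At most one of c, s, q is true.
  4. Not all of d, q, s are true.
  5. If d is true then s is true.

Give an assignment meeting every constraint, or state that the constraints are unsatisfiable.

q = False, c = True, d = False, s = False

  (1) {c, q, s, d}: 1 true — at least one ✓
  (2) {s, c}: 1 true — at least one ✓
  (3) {c, s, q}: 1 true — at most one ✓
  (4) {d, q, s}: 0/3 true — not all ✓
  (5) d=F ⇒ s: vacuous ✓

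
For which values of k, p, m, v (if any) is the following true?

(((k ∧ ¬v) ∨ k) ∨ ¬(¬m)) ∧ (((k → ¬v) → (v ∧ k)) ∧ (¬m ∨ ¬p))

k: True; p: True; m: False; v: True

  ((k ∧ ¬v) ∨ k) ∨ ¬(¬m) = True
    (k ∧ ¬v) ∨ k = True
      k ∧ ¬v = False
        ¬v = False
    ¬(¬m) = False
      ¬m = True
  ((k → ¬v) → (v ∧ k)) ∧ (¬m ∨ ¬p) = True
    (k → ¬v) → (v ∧ k) = True
      k → ¬v = False
        ¬v = False
      v ∧ k = True
    ¬m ∨ ¬p = True
      ¬m = True
      ¬p = False
Both conjuncts True, so the formula holds.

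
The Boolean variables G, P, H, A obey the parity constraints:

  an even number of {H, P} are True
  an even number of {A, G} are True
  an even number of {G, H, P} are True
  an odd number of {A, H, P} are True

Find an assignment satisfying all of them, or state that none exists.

UNSATISFIABLE

Adding constraints 2, 3, 4 mod 2: every variable appears an even number of times on the left, so the left side is 0.
But the right sides sum to 1 (mod 2). 0 ≠ 1 — the system is inconsistent.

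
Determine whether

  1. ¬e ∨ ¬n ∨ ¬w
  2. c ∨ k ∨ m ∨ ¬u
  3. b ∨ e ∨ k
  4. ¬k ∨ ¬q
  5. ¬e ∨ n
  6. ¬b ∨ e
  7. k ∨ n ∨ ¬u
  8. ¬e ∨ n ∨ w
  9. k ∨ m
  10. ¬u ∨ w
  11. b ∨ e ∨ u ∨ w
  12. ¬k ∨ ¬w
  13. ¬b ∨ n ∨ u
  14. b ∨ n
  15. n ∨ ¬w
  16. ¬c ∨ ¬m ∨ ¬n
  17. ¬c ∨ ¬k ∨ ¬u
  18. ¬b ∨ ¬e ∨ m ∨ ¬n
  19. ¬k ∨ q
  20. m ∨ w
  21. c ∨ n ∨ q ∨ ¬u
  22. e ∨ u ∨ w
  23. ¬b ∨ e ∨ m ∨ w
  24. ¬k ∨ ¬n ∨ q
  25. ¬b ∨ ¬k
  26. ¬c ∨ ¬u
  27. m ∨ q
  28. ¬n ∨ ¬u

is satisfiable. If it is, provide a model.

Set w = False.
  then (¬u ∨ w) forces u = False.
  then (m ∨ w) forces m = True.
  then (e ∨ u ∨ w) forces e = True.
  then (¬e ∨ n) forces n = True.
  then (¬c ∨ ¬m ∨ ¬n) forces c = False.
Set b = False.
Try k = True:
  (¬k ∨ ¬q) forces q = False.
  clause (¬k ∨ q) is falsified — backtrack.
So k = False.
Set q = True.
All clauses satisfied.

w: False; u: False; c: False; b: False; m: True; n: True; k: False; q: True; e: True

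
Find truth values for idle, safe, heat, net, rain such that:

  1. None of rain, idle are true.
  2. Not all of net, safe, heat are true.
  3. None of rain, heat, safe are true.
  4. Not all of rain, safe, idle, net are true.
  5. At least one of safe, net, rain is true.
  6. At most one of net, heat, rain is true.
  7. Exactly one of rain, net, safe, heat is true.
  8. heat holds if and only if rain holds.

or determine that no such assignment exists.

idle = False; safe = False; heat = False; net = True; rain = False

  (1) {rain, idle}: 0 true — none ✓
  (2) {net, safe, heat}: 1/3 true — not all ✓
  (3) {rain, heat, safe}: 0 true — none ✓
  (4) {rain, safe, idle, net}: 1/4 true — not all ✓
  (5) {safe, net, rain}: 1 true — at least one ✓
  (6) {net, heat, rain}: 1 true — at most one ✓
  (7) {rain, net, safe, heat}: 1 true — exactly one ✓
  (8) heat=F, rain=F — same ✓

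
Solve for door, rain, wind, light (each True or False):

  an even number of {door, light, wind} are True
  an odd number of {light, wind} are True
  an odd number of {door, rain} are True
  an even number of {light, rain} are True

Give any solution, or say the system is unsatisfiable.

door = True, rain = False, wind = True, light = False

{door, light, wind}: 2 true → even ✓
{light, wind}: 1 true → odd ✓
{door, rain}: 1 true → odd ✓
{light, rain}: 0 true → even ✓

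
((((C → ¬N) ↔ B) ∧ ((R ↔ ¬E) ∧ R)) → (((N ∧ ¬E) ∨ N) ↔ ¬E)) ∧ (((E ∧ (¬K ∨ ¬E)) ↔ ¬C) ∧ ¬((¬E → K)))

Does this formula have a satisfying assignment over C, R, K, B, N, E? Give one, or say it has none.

C=T; R=T; K=F; B=T; N=T; E=F

  (((C → ¬N) ↔ B) ∧ ((R ↔ ¬E) ∧ R)) → (((N ∧ ¬E) ∨ N) ↔ ¬E) = True
    ((C → ¬N) ↔ B) ∧ ((R ↔ ¬E) ∧ R) = False
      (C → ¬N) ↔ B = False
        C → ¬N = False
          ¬N = False
      (R ↔ ¬E) ∧ R = True
        R ↔ ¬E = True
          ¬E = True
    ((N ∧ ¬E) ∨ N) ↔ ¬E = True
      (N ∧ ¬E) ∨ N = True
        N ∧ ¬E = True
          ¬E = True
      ¬E = True
  ((E ∧ (¬K ∨ ¬E)) ↔ ¬C) ∧ ¬((¬E → K)) = True
    (E ∧ (¬K ∨ ¬E)) ↔ ¬C = True
      E ∧ (¬K ∨ ¬E) = False
        ¬K ∨ ¬E = True
          ¬K = True
          ¬E = True
      ¬C = False
    ¬((¬E → K)) = True
      ¬E → K = False
        ¬E = True
Both conjuncts True, so the formula holds.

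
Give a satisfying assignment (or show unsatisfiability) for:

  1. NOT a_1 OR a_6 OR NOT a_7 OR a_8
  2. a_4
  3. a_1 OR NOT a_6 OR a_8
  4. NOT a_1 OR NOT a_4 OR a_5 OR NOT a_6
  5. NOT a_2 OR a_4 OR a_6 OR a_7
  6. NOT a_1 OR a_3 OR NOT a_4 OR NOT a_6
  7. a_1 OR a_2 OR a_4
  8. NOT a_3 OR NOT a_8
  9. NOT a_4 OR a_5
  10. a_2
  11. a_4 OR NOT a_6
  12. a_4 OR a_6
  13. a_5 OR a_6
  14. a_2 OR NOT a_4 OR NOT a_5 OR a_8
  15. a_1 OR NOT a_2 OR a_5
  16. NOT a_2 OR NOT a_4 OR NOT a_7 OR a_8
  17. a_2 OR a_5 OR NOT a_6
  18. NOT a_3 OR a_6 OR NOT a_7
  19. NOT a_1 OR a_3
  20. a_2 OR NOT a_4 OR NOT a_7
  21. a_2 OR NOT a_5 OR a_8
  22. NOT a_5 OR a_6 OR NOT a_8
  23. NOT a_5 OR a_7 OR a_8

a_1 = False, a_2 = True, a_3 = False, a_4 = True, a_5 = True, a_6 = True, a_7 = True, a_8 = True

Unit clause (a_4) forces a_4 = True.
In (NOT a_4 OR a_5) only a_5 is left, so a_5 = True.
Unit clause (a_2) forces a_2 = True.
Set a_1 = False.
Try a_3 = True:
  (NOT a_3 OR NOT a_8) forces a_8 = False.
  (a_1 OR NOT a_6 OR a_8) forces a_6 = False.
  (NOT a_2 OR NOT a_4 OR NOT a_7 OR a_8) forces a_7 = False.
  clause (NOT a_5 OR a_7 OR a_8) is falsified — backtrack.
So a_3 = False.
Set a_6 = True.
  then (a_1 OR NOT a_6 OR a_8) forces a_8 = True.
Set a_7 = True.
All clauses satisfied.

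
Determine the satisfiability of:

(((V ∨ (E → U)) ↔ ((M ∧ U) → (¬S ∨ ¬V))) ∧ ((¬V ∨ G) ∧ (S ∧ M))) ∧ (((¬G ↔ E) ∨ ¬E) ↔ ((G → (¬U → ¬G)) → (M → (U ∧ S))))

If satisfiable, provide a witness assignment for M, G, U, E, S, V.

M=T, G=T, U=F, E=F, S=T, V=T

  ((V ∨ (E → U)) ↔ ((M ∧ U) → (¬S ∨ ¬V))) ∧ ((¬V ∨ G) ∧ (S ∧ M)) = True
    (V ∨ (E → U)) ↔ ((M ∧ U) → (¬S ∨ ¬V)) = True
      V ∨ (E → U) = True
        E → U = True
      (M ∧ U) → (¬S ∨ ¬V) = True
        M ∧ U = False
        ¬S ∨ ¬V = False
          ¬S = False
          ¬V = False
    (¬V ∨ G) ∧ (S ∧ M) = True
      ¬V ∨ G = True
        ¬V = False
      S ∧ M = True
  ((¬G ↔ E) ∨ ¬E) ↔ ((G → (¬U → ¬G)) → (M → (U ∧ S))) = True
    (¬G ↔ E) ∨ ¬E = True
      ¬G ↔ E = True
        ¬G = False
      ¬E = True
    (G → (¬U → ¬G)) → (M → (U ∧ S)) = True
      G → (¬U → ¬G) = False
        ¬U → ¬G = False
          ¬U = True
          ¬G = False
      M → (U ∧ S) = False
        U ∧ S = False
Both conjuncts True, so the formula holds.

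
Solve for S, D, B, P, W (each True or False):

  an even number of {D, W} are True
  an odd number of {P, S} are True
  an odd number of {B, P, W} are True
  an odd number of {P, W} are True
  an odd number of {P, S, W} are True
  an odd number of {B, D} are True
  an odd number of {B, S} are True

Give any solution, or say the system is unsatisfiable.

Adding constraints 1, 2, 3, 4, 5, 6 mod 2: every variable appears an even number of times on the left, so the left side is 0.
But the right sides sum to 1 (mod 2). 0 ≠ 1 — the system is inconsistent.

UNSATISFIABLE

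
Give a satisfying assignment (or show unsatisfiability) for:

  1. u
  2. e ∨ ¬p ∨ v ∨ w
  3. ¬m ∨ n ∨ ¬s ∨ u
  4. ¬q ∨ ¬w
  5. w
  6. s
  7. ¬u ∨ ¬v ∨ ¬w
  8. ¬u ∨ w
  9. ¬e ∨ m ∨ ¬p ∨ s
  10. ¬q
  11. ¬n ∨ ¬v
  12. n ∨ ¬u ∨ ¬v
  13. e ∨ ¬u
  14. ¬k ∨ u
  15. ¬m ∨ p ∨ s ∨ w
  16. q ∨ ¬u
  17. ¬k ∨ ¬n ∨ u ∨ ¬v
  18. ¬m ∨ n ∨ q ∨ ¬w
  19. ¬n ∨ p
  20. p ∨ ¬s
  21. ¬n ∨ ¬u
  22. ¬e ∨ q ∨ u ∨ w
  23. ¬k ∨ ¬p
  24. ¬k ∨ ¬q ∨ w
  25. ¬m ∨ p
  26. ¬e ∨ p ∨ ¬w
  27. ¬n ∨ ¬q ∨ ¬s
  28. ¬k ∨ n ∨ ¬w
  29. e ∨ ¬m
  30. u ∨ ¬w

Case q = True:
  Clause (¬q) is falsified — contradiction.
Case q = False:
  (u) forces u = True.
  Clause (q ∨ ¬u) is falsified — contradiction.
Both cases fail, so the formula is unsatisfiable.

UNSATISFIABLE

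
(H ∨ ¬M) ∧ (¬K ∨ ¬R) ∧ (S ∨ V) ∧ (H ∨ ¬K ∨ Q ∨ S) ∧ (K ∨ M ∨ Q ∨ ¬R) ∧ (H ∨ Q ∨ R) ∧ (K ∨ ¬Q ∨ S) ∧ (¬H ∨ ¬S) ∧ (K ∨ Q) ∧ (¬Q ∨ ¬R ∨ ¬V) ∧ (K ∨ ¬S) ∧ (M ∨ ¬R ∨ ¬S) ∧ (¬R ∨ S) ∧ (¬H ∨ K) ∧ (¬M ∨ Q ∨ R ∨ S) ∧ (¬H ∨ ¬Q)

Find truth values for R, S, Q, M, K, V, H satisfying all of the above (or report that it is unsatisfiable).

R=F, S=F, Q=T, M=F, K=T, V=T, H=F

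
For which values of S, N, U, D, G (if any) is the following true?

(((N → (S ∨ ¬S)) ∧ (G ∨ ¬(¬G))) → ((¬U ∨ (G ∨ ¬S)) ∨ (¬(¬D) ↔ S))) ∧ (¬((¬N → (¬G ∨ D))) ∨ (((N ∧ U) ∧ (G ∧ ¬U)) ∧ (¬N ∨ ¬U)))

S = True, N = False, U = False, D = False, G = True

  ((N → (S ∨ ¬S)) ∧ (G ∨ ¬(¬G))) → ((¬U ∨ (G ∨ ¬S)) ∨ (¬(¬D) ↔ S)) = True
    (N → (S ∨ ¬S)) ∧ (G ∨ ¬(¬G)) = True
      N → (S ∨ ¬S) = True
        S ∨ ¬S = True
          ¬S = False
      G ∨ ¬(¬G) = True
        ¬(¬G) = True
          ¬G = False
    (¬U ∨ (G ∨ ¬S)) ∨ (¬(¬D) ↔ S) = True
      ¬U ∨ (G ∨ ¬S) = True
        ¬U = True
        G ∨ ¬S = True
          ¬S = False
      ¬(¬D) ↔ S = False
        ¬(¬D) = False
          ¬D = True
  ¬((¬N → (¬G ∨ D))) ∨ (((N ∧ U) ∧ (G ∧ ¬U)) ∧ (¬N ∨ ¬U)) = True
    ¬((¬N → (¬G ∨ D))) = True
      ¬N → (¬G ∨ D) = False
        ¬N = True
        ¬G ∨ D = False
          ¬G = False
    ((N ∧ U) ∧ (G ∧ ¬U)) ∧ (¬N ∨ ¬U) = False
      (N ∧ U) ∧ (G ∧ ¬U) = False
        N ∧ U = False
        G ∧ ¬U = True
          ¬U = True
      ¬N ∨ ¬U = True
        ¬N = True
        ¬U = True
Both conjuncts True, so the formula holds.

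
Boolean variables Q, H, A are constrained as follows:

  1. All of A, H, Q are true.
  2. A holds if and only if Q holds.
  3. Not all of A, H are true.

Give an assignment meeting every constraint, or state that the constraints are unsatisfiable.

Case H = True:
  (1) forces A = True.
  Constraint (3) is violated (A=T, H=T) — contradiction.
Case H = False:
  Constraint (1) is violated (H=F) — contradiction.
Both cases fail — unsatisfiable.

Unsatisfiable — no assignment works.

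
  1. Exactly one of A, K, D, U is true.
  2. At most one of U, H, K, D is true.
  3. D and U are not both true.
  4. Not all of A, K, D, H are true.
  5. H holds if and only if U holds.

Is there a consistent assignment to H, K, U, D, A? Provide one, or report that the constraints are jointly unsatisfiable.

H = False, K = False, U = False, D = True, A = False

  (1) {A, K, D, U}: 1 true — exactly one ✓
  (2) {U, H, K, D}: 1 true — at most one ✓
  (3) D=T, U=F — not both ✓
  (4) {A, K, D, H}: 1/4 true — not all ✓
  (5) H=F, U=F — same ✓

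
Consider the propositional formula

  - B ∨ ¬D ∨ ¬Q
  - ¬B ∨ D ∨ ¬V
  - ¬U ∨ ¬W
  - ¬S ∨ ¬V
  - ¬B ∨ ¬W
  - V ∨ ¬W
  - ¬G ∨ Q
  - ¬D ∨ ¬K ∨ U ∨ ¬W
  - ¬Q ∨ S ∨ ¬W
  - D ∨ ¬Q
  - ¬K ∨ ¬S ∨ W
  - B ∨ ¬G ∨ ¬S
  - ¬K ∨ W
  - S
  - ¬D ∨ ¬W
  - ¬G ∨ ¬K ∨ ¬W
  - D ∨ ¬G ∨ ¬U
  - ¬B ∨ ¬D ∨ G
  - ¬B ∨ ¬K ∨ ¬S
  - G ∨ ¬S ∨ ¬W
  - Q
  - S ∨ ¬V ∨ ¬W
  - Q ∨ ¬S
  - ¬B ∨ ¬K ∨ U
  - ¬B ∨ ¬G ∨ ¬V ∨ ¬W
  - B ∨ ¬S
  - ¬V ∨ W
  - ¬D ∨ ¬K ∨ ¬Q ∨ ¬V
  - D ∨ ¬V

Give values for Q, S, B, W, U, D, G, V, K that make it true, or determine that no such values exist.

Unit clause (S) forces S = True.
Unit clause (Q) forces Q = True.
In (B ∨ ¬S) only B is left, so B = True.
In (¬S ∨ ¬V) only ¬V is left, so V = False.
In (¬B ∨ ¬W) only ¬W is left, so W = False.
In (D ∨ ¬Q) only D is left, so D = True.
In (¬K ∨ ¬S ∨ W) only ¬K is left, so K = False.
In (¬B ∨ ¬D ∨ G) only G is left, so G = True.
Set U = False.
All clauses satisfied.

Q = True, S = True, B = True, W = False, U = False, D = True, G = True, V = False, K = False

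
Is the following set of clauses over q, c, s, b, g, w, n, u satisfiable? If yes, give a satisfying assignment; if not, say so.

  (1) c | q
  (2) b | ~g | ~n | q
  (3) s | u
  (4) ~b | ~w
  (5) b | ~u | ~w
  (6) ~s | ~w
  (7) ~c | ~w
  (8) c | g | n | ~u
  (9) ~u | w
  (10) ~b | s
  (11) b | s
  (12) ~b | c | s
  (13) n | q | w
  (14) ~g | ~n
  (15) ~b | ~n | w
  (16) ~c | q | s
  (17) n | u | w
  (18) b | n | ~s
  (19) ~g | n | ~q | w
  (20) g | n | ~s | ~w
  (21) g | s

Set q = False.
  then (c | q) forces c = True.
  then (~c | ~w) forces w = False.
  then (~u | w) forces u = False.
  then (n | q | w) forces n = True.
  then (~g | ~n) forces g = False.
  then (~b | ~n | w) forces b = False.
  then (~c | q | s) forces s = True.
All clauses satisfied.

q = False, c = True, s = True, b = False, g = False, w = False, n = True, u = False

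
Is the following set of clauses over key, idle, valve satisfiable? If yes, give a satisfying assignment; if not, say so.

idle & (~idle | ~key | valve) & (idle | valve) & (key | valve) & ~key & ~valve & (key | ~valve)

Case key = True:
  Clause (~key) is falsified — contradiction.
Case key = False:
  (idle) forces idle = True.
  (key | valve) forces valve = True.
  Clause (~valve) is falsified — contradiction.
Both cases fail, so the formula is unsatisfiable.

Unsatisfiable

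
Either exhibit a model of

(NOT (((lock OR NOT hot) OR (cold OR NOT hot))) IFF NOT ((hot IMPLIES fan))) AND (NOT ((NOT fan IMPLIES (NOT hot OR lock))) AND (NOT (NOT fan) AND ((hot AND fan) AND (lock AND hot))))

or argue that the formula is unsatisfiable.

No satisfying assignment exists.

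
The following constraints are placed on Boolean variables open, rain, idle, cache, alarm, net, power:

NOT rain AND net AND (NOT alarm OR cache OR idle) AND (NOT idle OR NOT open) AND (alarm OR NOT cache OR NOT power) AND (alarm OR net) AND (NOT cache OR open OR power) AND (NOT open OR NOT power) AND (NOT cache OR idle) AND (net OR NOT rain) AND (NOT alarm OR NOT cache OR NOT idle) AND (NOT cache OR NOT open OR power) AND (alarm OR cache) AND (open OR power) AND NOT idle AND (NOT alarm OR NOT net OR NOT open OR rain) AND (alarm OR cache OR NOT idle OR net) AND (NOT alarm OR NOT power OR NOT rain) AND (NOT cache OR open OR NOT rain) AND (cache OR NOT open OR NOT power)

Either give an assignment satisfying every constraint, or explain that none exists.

Unsatisfiable — no assignment works.

Case rain = True:
  Clause (NOT rain) is falsified — contradiction.
Case rain = False:
  (net) forces net = True.
  (NOT idle) forces idle = False.
  (NOT cache OR idle) forces cache = False.
  (NOT alarm OR cache OR idle) forces alarm = False.
  Clause (alarm OR cache) is falsified — contradiction.
Both cases fail, so the formula is unsatisfiable.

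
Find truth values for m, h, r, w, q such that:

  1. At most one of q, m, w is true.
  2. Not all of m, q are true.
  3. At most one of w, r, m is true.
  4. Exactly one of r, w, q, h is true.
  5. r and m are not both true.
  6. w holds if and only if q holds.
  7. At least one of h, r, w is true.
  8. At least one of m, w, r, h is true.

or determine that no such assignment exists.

m: False, h: True, r: False, w: False, q: False

  (1) {q, m, w}: 0 true — at most one ✓
  (2) {m, q}: 0/2 true — not all ✓
  (3) {w, r, m}: 0 true — at most one ✓
  (4) {r, w, q, h}: 1 true — exactly one ✓
  (5) r=F, m=F — not both ✓
  (6) w=F, q=F — same ✓
  (7) {h, r, w}: 1 true — at least one ✓
  (8) {m, w, r, h}: 1 true — at least one ✓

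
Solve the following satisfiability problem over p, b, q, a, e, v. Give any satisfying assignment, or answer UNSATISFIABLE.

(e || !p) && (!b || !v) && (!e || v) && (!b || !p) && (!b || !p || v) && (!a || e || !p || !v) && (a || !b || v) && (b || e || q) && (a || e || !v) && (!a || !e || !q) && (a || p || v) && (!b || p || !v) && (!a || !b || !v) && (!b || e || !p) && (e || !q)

p = False; b = False; q = False; a = True; e = True; v = True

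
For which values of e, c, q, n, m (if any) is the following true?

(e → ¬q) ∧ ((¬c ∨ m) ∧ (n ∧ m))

e = False, c = True, q = True, n = True, m = True

  e → ¬q = True
    ¬q = False
  (¬c ∨ m) ∧ (n ∧ m) = True
    ¬c ∨ m = True
      ¬c = False
    n ∧ m = True
Both conjuncts True, so the formula holds.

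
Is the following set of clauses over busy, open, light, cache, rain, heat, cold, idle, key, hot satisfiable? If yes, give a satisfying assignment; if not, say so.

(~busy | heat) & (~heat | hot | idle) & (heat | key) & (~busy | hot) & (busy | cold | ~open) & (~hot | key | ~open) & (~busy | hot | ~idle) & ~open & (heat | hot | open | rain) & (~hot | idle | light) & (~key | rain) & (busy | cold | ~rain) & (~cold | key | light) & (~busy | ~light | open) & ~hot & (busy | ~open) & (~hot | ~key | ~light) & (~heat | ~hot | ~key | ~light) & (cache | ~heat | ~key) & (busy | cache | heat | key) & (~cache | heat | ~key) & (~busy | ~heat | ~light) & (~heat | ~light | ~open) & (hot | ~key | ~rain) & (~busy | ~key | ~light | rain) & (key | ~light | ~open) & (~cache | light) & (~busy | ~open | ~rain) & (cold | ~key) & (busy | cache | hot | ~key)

busy=F, open=F, light=T, cache=T, rain=F, heat=T, cold=T, idle=T, key=F, hot=F

Unit clause (~open) forces open = False.
Unit clause (~hot) forces hot = False.
In (~busy | hot) only ~busy is left, so busy = False.
Set light = True.
Set cache = True.
Set rain = False.
  then (heat | hot | open | rain) forces heat = True.
  then (~key | rain) forces key = False.
  then (~heat | hot | idle) forces idle = True.
Set cold = True.
All clauses satisfied.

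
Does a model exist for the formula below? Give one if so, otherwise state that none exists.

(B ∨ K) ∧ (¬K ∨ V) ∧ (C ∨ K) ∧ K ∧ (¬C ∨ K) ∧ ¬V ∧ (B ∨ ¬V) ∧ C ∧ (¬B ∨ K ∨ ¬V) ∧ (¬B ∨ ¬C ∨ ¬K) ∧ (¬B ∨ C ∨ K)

Case K = True:
  (¬K ∨ V) forces V = True.
  Clause (¬V) is falsified — contradiction.
Case K = False:
  Clause (K) is falsified — contradiction.
Both cases fail, so the formula is unsatisfiable.

Unsatisfiable — no assignment works.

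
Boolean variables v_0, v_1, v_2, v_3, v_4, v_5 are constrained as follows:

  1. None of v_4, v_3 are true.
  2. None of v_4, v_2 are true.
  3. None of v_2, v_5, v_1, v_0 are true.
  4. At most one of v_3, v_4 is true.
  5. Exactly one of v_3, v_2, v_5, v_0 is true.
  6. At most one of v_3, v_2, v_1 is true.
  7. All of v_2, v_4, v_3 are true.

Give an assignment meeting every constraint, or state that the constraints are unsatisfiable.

Unsatisfiable — no assignment works.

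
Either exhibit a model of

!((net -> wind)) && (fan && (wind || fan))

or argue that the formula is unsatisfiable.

net: True, wind: False, fan: True

  !((net -> wind)) = True
    net -> wind = False
  fan && (wind || fan) = True
    wind || fan = True
Both conjuncts True, so the formula holds.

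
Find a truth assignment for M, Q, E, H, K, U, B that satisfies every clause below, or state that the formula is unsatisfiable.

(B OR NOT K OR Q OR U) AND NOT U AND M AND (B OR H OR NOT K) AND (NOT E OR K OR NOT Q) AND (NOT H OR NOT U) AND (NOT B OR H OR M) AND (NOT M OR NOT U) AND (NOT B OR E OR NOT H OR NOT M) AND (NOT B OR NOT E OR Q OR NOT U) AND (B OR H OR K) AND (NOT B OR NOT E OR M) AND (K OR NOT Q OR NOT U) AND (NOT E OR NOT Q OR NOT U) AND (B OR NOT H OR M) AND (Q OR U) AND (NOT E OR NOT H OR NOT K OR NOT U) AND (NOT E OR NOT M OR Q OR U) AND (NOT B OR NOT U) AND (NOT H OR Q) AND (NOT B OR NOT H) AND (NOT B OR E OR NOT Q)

M: True; Q: True; E: False; H: True; K: False; U: False; B: False

Unit clause (NOT U) forces U = False.
Unit clause (M) forces M = True.
In (Q OR U) only Q is left, so Q = True.
Set E = False.
  then (NOT B OR E OR NOT Q) forces B = False.
Try H = False:
  (B OR H OR NOT K) forces K = False.
  clause (B OR H OR K) is falsified — backtrack.
So H = True.
Set K = False.
All clauses satisfied.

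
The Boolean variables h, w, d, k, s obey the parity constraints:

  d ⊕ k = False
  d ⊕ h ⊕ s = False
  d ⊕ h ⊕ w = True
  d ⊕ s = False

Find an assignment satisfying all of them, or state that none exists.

h = False; w = True; d = False; k = False; s = False

d ⊕ k = F ⊕ F = False ✓
d ⊕ h ⊕ s = F ⊕ F ⊕ F = False ✓
d ⊕ h ⊕ w = F ⊕ F ⊕ T = True ✓
d ⊕ s = F ⊕ F = False ✓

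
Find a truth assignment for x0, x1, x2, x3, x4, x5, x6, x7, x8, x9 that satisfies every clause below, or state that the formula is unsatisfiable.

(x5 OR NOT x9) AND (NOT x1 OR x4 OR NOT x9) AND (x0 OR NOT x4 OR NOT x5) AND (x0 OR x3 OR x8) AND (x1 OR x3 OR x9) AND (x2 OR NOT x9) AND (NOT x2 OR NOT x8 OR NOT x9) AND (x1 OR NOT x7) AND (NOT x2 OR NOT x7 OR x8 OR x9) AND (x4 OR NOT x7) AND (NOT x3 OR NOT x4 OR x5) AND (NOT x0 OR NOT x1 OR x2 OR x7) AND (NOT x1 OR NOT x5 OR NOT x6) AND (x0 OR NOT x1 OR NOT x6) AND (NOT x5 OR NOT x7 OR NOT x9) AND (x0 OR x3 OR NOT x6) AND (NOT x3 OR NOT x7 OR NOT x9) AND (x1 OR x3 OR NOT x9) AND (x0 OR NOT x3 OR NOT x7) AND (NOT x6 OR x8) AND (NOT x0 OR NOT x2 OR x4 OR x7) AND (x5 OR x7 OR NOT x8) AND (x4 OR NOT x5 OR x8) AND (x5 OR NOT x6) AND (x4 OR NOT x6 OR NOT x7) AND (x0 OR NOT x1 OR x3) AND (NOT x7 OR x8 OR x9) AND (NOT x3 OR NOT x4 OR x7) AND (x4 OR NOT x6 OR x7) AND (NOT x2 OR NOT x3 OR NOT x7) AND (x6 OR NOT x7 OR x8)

x0 = False, x1 = False, x2 = True, x3 = True, x4 = False, x5 = False, x6 = False, x7 = False, x8 = False, x9 = False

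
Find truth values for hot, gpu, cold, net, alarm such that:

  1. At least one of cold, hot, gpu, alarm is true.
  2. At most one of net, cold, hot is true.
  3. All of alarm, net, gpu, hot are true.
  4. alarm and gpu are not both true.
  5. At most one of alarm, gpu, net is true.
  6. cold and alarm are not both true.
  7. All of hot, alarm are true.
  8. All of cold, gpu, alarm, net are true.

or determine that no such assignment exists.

Case alarm = True:
  (3) forces net = True.
  Constraint (5) is violated (alarm=T, net=T) — contradiction.
Case alarm = False:
  Constraint (3) is violated (alarm=F) — contradiction.
Both cases fail — unsatisfiable.

UNSATISFIABLE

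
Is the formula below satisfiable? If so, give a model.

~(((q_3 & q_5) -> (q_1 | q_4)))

q_1: False; q_3: True; q_4: False; q_5: True

  ~(((q_3 & q_5) -> (q_1 | q_4))) = True
    (q_3 & q_5) -> (q_1 | q_4) = False
      q_3 & q_5 = True
      q_1 | q_4 = False
The formula evaluates to True.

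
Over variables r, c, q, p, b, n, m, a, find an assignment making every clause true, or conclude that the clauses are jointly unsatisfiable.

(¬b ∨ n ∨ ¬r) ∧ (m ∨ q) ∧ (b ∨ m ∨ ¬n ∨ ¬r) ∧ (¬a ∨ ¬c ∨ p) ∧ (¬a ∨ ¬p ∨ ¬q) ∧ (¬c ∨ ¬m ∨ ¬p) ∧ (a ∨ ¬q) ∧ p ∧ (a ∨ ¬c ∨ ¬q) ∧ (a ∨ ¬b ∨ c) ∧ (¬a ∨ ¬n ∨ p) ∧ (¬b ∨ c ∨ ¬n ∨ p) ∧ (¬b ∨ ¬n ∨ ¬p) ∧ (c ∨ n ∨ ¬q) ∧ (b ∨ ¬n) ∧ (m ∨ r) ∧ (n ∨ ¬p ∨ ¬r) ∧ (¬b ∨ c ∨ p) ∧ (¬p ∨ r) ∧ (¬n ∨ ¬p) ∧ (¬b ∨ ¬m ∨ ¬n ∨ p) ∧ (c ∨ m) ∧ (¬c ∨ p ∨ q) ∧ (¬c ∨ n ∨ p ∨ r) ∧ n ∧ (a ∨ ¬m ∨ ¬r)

Unsatisfiable

Case n = True:
  (p) forces p = True.
  Clause (¬n ∨ ¬p) is falsified — contradiction.
Case n = False:
  Clause (n) is falsified — contradiction.
Both cases fail, so the formula is unsatisfiable.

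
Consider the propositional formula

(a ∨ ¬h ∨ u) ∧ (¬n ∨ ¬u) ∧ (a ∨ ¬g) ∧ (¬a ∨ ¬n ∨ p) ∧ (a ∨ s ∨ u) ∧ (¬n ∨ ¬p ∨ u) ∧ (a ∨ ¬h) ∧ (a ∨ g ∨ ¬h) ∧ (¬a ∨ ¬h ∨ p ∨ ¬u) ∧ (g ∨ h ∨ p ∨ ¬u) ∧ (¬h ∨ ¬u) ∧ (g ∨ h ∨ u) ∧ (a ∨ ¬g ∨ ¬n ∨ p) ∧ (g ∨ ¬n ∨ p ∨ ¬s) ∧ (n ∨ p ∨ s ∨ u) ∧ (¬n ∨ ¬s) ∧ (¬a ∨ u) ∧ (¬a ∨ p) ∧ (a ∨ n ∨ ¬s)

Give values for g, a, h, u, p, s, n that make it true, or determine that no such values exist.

g = True, a = True, h = False, u = True, p = True, s = False, n = False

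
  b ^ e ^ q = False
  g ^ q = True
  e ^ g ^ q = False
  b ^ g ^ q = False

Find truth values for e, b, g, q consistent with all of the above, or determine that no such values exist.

e=T; b=T; g=T; q=F

b ^ e ^ q = T ^ T ^ F = False ✓
g ^ q = T ^ F = True ✓
e ^ g ^ q = T ^ T ^ F = False ✓
b ^ g ^ q = T ^ T ^ F = False ✓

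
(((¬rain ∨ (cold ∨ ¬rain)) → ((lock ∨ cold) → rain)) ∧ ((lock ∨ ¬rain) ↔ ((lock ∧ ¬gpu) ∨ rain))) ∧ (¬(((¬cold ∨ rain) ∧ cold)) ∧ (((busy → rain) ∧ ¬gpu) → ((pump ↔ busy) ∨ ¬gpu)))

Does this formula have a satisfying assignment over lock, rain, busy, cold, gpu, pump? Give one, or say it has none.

lock = True, rain = True, busy = True, cold = False, gpu = False, pump = True

  ((¬rain ∨ (cold ∨ ¬rain)) → ((lock ∨ cold) → rain)) ∧ ((lock ∨ ¬rain) ↔ ((lock ∧ ¬gpu) ∨ rain)) = True
    (¬rain ∨ (cold ∨ ¬rain)) → ((lock ∨ cold) → rain) = True
      ¬rain ∨ (cold ∨ ¬rain) = False
        ¬rain = False
        cold ∨ ¬rain = False
          ¬rain = False
      (lock ∨ cold) → rain = True
        lock ∨ cold = True
    (lock ∨ ¬rain) ↔ ((lock ∧ ¬gpu) ∨ rain) = True
      lock ∨ ¬rain = True
        ¬rain = False
      (lock ∧ ¬gpu) ∨ rain = True
        lock ∧ ¬gpu = True
          ¬gpu = True
  ¬(((¬cold ∨ rain) ∧ cold)) ∧ (((busy → rain) ∧ ¬gpu) → ((pump ↔ busy) ∨ ¬gpu)) = True
    ¬(((¬cold ∨ rain) ∧ cold)) = True
      (¬cold ∨ rain) ∧ cold = False
        ¬cold ∨ rain = True
          ¬cold = True
    ((busy → rain) ∧ ¬gpu) → ((pump ↔ busy) ∨ ¬gpu) = True
      (busy → rain) ∧ ¬gpu = True
        busy → rain = True
        ¬gpu = True
      (pump ↔ busy) ∨ ¬gpu = True
        pump ↔ busy = True
        ¬gpu = True
Both conjuncts True, so the formula holds.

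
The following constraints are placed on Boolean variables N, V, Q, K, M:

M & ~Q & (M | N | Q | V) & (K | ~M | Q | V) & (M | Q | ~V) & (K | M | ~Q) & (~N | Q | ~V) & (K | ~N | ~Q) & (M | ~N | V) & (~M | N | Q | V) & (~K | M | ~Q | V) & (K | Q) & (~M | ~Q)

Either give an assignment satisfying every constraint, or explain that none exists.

N = True, V = False, Q = False, K = True, M = True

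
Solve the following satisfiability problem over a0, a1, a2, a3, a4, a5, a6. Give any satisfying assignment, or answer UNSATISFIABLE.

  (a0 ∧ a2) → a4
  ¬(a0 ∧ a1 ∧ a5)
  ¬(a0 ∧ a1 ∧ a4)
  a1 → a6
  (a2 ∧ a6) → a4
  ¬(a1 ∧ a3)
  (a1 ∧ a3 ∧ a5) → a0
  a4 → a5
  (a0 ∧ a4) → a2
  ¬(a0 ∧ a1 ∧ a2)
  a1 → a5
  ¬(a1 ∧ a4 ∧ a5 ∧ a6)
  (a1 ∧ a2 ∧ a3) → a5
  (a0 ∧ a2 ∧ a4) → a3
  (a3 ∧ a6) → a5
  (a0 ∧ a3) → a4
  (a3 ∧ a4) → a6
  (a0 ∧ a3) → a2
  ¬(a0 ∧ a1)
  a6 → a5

Set a0 = False.
Set a1 = False.
Set a2 = False.
Set a3 = True.
Set a4 = False.
Set a5 = True.
Set a6 = False.
All clauses satisfied.

a0 = False; a1 = False; a2 = False; a3 = True; a4 = False; a5 = True; a6 = False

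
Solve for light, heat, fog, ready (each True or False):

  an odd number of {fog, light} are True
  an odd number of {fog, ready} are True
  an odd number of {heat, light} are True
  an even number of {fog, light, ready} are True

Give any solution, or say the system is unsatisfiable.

light = True, heat = False, fog = False, ready = True

{fog, light}: 1 true → odd ✓
{fog, ready}: 1 true → odd ✓
{heat, light}: 1 true → odd ✓
{fog, light, ready}: 2 true → even ✓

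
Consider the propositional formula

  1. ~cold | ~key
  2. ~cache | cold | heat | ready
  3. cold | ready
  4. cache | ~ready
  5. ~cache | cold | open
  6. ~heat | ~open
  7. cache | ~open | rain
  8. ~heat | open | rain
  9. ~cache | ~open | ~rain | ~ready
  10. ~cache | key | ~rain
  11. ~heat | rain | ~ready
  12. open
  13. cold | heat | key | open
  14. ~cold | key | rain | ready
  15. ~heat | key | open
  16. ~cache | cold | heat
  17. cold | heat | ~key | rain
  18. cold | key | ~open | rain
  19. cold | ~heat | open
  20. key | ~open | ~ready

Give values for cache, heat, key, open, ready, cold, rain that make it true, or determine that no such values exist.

Unit clause (open) forces open = True.
In (~heat | ~open) only ~heat is left, so heat = False.
Try cache = True:
  (~cache | cold | heat) forces cold = True.
  (~cold | ~key) forces key = False.
  (~cache | key | ~rain) forces rain = False.
  (~cold | key | rain | ready) forces ready = True.
  clause (key | ~open | ~ready) is falsified — backtrack.
So cache = False.
  then (cache | ~ready) forces ready = False.
  then (cache | ~open | rain) forces rain = True.
  then (cold | ready) forces cold = True.
  then (~cold | ~key) forces key = False.
All clauses satisfied.

cache = False, heat = False, key = False, open = True, ready = False, cold = True, rain = True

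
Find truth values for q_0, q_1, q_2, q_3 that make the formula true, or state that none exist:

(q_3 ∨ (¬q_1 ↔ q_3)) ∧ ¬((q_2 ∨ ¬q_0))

q_0 = True, q_1 = True, q_2 = False, q_3 = False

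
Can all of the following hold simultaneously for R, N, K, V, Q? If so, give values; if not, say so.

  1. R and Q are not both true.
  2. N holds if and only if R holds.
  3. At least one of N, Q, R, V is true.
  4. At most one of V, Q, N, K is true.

R=F, N=F, K=F, V=T, Q=F

  (1) R=F, Q=F — not both ✓
  (2) N=F, R=F — same ✓
  (3) {N, Q, R, V}: 1 true — at least one ✓
  (4) {V, Q, N, K}: 1 true — at most one ✓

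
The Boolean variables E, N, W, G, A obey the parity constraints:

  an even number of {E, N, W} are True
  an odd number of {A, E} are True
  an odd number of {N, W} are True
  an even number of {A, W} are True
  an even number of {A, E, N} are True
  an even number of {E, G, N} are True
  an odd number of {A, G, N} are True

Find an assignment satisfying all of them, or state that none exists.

E=T, N=T, W=F, G=F, A=F

{E, N, W}: 2 true → even ✓
{A, E}: 1 true → odd ✓
{N, W}: 1 true → odd ✓
{A, W}: 0 true → even ✓
{A, E, N}: 2 true → even ✓
{E, G, N}: 2 true → even ✓
{A, G, N}: 1 true → odd ✓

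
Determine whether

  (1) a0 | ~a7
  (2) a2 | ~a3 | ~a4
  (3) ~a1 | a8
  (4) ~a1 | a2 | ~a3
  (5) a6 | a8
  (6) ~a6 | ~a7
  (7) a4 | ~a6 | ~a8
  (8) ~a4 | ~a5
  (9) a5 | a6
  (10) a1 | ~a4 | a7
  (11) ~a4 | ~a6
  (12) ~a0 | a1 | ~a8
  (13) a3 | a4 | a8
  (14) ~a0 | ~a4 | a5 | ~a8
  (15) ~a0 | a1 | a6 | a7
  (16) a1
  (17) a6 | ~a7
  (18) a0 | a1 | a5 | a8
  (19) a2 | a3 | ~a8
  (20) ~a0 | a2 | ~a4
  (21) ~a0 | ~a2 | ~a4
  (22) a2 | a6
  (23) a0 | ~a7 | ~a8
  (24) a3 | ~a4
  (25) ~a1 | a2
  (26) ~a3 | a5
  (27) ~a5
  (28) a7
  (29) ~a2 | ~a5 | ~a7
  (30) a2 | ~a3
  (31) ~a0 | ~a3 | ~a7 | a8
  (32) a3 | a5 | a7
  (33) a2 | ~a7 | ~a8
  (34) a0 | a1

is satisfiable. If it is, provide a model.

UNSATISFIABLE

Case a5 = True:
  Clause (~a5) is falsified — contradiction.
Case a5 = False:
  (a5 | a6) forces a6 = True.
  (~a6 | ~a7) forces a7 = False.
  Clause (a7) is falsified — contradiction.
Both cases fail, so the formula is unsatisfiable.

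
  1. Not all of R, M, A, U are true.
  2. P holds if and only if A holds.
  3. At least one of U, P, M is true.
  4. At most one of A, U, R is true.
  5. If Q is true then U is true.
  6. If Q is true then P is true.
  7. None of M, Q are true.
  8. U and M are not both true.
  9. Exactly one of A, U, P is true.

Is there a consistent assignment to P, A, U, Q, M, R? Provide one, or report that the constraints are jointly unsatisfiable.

P = False, A = False, U = True, Q = False, M = False, R = False

  (1) {R, M, A, U}: 1/4 true — not all ✓
  (2) P=F, A=F — same ✓
  (3) {U, P, M}: 1 true — at least one ✓
  (4) {A, U, R}: 1 true — at most one ✓
  (5) Q=F ⇒ U: vacuous ✓
  (6) Q=F ⇒ P: vacuous ✓
  (7) {M, Q}: 0 true — none ✓
  (8) U=T, M=F — not both ✓
  (9) {A, U, P}: 1 true — exactly one ✓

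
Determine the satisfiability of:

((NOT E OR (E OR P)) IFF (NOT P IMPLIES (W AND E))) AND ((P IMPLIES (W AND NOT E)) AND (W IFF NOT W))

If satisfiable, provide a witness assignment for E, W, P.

The conjunct W IFF NOT W is unsatisfiable on its own:
  W=F: evaluates to False.
  W=T: evaluates to False.
So the whole conjunction is unsatisfiable.

UNSATISFIABLE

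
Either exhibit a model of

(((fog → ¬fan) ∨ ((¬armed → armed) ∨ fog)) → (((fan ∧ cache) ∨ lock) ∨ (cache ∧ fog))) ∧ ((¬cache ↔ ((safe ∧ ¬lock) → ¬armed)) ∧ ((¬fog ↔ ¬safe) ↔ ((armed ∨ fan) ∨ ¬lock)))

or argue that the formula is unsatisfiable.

fan = True, lock = False, cache = True, safe = True, fog = True, armed = True

  ((fog → ¬fan) ∨ ((¬armed → armed) ∨ fog)) → (((fan ∧ cache) ∨ lock) ∨ (cache ∧ fog)) = True
    (fog → ¬fan) ∨ ((¬armed → armed) ∨ fog) = True
      fog → ¬fan = False
        ¬fan = False
      (¬armed → armed) ∨ fog = True
        ¬armed → armed = True
          ¬armed = False
    ((fan ∧ cache) ∨ lock) ∨ (cache ∧ fog) = True
      (fan ∧ cache) ∨ lock = True
        fan ∧ cache = True
      cache ∧ fog = True
  (¬cache ↔ ((safe ∧ ¬lock) → ¬armed)) ∧ ((¬fog ↔ ¬safe) ↔ ((armed ∨ fan) ∨ ¬lock)) = True
    ¬cache ↔ ((safe ∧ ¬lock) → ¬armed) = True
      ¬cache = False
      (safe ∧ ¬lock) → ¬armed = False
        safe ∧ ¬lock = True
          ¬lock = True
        ¬armed = False
    (¬fog ↔ ¬safe) ↔ ((armed ∨ fan) ∨ ¬lock) = True
      ¬fog ↔ ¬safe = True
        ¬fog = False
        ¬safe = False
      (armed ∨ fan) ∨ ¬lock = True
        armed ∨ fan = True
        ¬lock = True
Both conjuncts True, so the formula holds.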